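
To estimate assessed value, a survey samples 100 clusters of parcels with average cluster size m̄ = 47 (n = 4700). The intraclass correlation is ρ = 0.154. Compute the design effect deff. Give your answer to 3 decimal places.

deff = 1 + (47 − 1)·0.154 = 1 + 7.084 = 8.084.

8.084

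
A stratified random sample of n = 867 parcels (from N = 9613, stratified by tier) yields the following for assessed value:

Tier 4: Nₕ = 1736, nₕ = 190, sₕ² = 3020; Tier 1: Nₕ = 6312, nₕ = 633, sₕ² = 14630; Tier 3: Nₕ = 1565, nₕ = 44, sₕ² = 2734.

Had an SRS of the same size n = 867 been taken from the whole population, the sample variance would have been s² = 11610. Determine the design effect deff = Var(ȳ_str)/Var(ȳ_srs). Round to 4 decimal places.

0.9051

Var(ȳ_str) = Σ Wₕ²(1−fₕ)sₕ²/nₕ with Wₕ = Nₕ/9613:
  Tier 4: (1736/9613)²·(1−190/1736)·3020/190 = 0.46163068
  Tier 1: (6312/9613)²·(1−633/6312)·14630/633 = 8.9652332
  Tier 3: (1565/9613)²·(1−44/1565)·2734/44 = 1.6005583
  → Var(ȳ_str) = 11.027422.
Var(ȳ_srs) = (1 − 867/9613)·11610/867 = 12.183264.
deff = 11.027422 / 12.183264 = 0.9051.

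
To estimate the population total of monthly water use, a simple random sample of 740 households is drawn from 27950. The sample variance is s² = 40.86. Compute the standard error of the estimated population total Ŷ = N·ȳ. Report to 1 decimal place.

Var(Ŷ) = N²·Var(ȳ) = N²·(1 − n/N)·s²/n.
f = 740/27950 = 0.02647585; Var(ȳ) = 0.97352415·40.86/740 = 0.05375432.
Var(Ŷ) = 27950² · 0.05375432 = 4.1993009 × 10^7.
SE(Ŷ) = √(4.1993009 × 10^7) = 6480.2.

6480.2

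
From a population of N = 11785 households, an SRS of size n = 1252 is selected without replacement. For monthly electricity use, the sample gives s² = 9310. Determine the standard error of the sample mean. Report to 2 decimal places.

2.58

Under SRS without replacement, Var(ȳ) = (1 − f)·s²/n with f = n/N = 1252/11785 = 0.10623674.
Var(ȳ) = (1 − 0.10623674)·9310/1252 = 0.89376326·7.4361022 = 6.646115.
SE(ȳ) = √(6.646115) = 2.58.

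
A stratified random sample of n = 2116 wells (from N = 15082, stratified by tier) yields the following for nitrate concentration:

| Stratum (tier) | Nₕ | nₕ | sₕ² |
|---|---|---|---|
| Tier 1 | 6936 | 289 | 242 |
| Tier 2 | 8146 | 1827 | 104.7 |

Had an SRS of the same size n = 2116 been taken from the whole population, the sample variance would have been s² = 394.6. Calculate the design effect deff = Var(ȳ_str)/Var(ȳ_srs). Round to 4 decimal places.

1.1395

Var(ȳ_str) = Σ Wₕ²(1−fₕ)sₕ²/nₕ with Wₕ = Nₕ/15082:
  Tier 1: (6936/15082)²·(1−289/6936)·242/289 = 0.16972054
  Tier 2: (8146/15082)²·(1−1827/8146)·104.7/1827 = 0.012968299
  → Var(ȳ_str) = 0.18268884.
Var(ȳ_srs) = (1 − 2116/15082)·394.6/2116 = 0.16032029.
deff = 0.18268884 / 0.16032029 = 1.1395.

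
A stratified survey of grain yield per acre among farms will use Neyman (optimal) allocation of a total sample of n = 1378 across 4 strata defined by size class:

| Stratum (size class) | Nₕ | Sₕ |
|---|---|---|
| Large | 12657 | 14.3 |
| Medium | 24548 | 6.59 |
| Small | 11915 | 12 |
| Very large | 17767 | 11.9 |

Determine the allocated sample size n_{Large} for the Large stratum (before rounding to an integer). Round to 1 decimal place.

357.7

Neyman allocation: nₕ = n·NₕSₕ / Σⱼ NⱼSⱼ.
Σ NⱼSⱼ = 12657·14.3 + 24548·6.59 + 11915·12 + 17767·11.9 = 697173.72.
n_{Large} = 1378·12657·14.3 / 697173.72 = 357.7.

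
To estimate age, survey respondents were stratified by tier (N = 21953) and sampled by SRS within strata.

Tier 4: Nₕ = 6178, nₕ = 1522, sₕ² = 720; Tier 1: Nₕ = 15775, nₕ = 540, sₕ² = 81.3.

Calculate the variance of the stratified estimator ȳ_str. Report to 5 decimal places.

Var(ȳ_str) = Σₕ Wₕ²(1 − fₕ)sₕ²/nₕ with Wₕ = Nₕ/N, N = 21953.
Tier 4: Wₕ = 0.28141940; term = 0.28141940²·(1 − 0.24635804)·720/1522 = 0.028235206.
Tier 1: Wₕ = 0.71858060; term = 0.71858060²·(1 − 0.03423138)·81.3/540 = 0.075079411.
Sum = 0.10331462.

0.10331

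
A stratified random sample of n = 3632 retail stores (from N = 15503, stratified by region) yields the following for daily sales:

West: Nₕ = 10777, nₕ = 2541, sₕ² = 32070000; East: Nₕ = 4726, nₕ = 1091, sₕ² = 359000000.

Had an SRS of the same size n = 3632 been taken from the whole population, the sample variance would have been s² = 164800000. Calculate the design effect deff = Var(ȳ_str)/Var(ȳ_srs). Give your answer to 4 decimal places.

Var(ȳ_str) = Σ Wₕ²(1−fₕ)sₕ²/nₕ with Wₕ = Nₕ/15503:
  West: (10777/15503)²·(1−2541/10777)·32070000/2541 = 4660.9777
  East: (4726/15503)²·(1−1091/4726)·359000000/1091 = 23519.947
  → Var(ȳ_str) = 28180.925.
Var(ȳ_srs) = (1 − 3632/15503)·164800000/3632 = 34744.249.
deff = 28180.925 / 34744.249 = 0.8111.

0.8111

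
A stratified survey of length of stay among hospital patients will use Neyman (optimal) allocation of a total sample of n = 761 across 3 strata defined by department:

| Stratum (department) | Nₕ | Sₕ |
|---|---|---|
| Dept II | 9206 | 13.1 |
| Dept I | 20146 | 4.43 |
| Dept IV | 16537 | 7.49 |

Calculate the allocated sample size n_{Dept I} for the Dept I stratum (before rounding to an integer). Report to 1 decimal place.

203.5

Neyman allocation: nₕ = n·NₕSₕ / Σⱼ NⱼSⱼ.
Σ NⱼSⱼ = 9206·13.1 + 20146·4.43 + 16537·7.49 = 333707.51.
n_{Dept I} = 761·20146·4.43 / 333707.51 = 203.5.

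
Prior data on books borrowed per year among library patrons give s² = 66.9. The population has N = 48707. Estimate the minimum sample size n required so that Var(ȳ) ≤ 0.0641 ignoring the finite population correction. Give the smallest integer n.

Without fpc, n₀ = s²/D = 66.9/0.0641 = 1043.6817.
Rounding up, n = 1044.

1044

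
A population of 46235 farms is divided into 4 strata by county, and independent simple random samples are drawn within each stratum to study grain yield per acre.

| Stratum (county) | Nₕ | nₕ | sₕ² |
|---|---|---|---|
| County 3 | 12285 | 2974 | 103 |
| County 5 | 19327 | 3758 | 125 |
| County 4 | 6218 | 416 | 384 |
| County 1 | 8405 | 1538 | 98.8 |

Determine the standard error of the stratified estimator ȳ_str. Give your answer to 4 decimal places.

0.1544

Var(ȳ_str) = Σₕ Wₕ²(1 − fₕ)sₕ²/nₕ with Wₕ = Nₕ/N, N = 46235.
County 3: Wₕ = 0.26570780; term = 0.26570780²·(1 − 0.24208384)·103/2974 = 0.0018532159.
County 5: Wₕ = 0.41801665; term = 0.41801665²·(1 − 0.19444301)·125/3758 = 0.0046820568.
County 4: Wₕ = 0.13448686; term = 0.13448686²·(1 − 0.06690254)·384/416 = 0.015578463.
County 1: Wₕ = 0.18178869; term = 0.18178869²·(1 − 0.18298632)·98.8/1538 = 0.0017344575.
Sum = 0.023848193.
SE = √(0.023848193) = 0.1544.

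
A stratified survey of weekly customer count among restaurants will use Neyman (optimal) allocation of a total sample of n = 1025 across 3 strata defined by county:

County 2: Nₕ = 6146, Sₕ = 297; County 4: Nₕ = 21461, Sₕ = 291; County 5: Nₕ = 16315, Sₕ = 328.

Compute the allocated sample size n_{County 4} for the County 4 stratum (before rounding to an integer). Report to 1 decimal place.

476.9

Neyman allocation: nₕ = n·NₕSₕ / Σⱼ NⱼSⱼ.
Σ NⱼSⱼ = 6146·297 + 21461·291 + 16315·328 = 1.3421833 × 10^7.
n_{County 4} = 1025·21461·291 / (1.3421833 × 10^7) = 476.9.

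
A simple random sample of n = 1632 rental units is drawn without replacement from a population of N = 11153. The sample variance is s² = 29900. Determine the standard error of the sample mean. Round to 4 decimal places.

3.9548

Under SRS without replacement, Var(ȳ) = (1 − f)·s²/n with f = n/N = 1632/11153 = 0.14632834.
Var(ȳ) = (1 − 0.14632834)·29900/1632 = 0.85367166·18.321078 = 15.640185.
SE(ȳ) = √(15.640185) = 3.9548.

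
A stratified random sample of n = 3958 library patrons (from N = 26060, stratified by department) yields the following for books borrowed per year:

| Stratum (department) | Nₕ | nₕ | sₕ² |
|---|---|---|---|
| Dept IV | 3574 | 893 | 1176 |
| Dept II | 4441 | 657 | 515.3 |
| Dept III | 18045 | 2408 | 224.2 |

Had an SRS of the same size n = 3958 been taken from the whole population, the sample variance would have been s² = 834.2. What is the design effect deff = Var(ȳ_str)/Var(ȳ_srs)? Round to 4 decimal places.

0.4289

Var(ȳ_str) = Σ Wₕ²(1−fₕ)sₕ²/nₕ with Wₕ = Nₕ/26060:
  Dept IV: (3574/26060)²·(1−893/3574)·1176/893 = 0.018580543
  Dept II: (4441/26060)²·(1−657/4441)·515.3/657 = 0.019407869
  Dept III: (18045/26060)²·(1−2408/18045)·224.2/2408 = 0.038684824
  → Var(ȳ_str) = 0.076673236.
Var(ȳ_srs) = (1 − 3958/26060)·834.2/3958 = 0.17875227.
deff = 0.076673236 / 0.17875227 = 0.4289.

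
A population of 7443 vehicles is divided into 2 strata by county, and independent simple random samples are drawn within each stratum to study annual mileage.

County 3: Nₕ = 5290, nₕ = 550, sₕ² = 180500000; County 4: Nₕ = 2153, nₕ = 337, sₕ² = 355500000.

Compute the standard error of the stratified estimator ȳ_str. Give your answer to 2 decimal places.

Var(ȳ_str) = Σₕ Wₕ²(1 − fₕ)sₕ²/nₕ with Wₕ = Nₕ/N, N = 7443.
County 3: Wₕ = 0.71073492; term = 0.71073492²·(1 − 0.10396975)·180500000/550 = 148543.1.
County 4: Wₕ = 0.28926508; term = 0.28926508²·(1 − 0.15652578)·355500000/337 = 74451.515.
Sum = 222994.62.
SE = √(222994.62) = 472.22.

472.22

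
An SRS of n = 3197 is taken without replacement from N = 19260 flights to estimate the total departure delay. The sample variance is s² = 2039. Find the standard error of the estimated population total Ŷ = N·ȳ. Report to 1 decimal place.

Var(Ŷ) = N²·Var(ȳ) = N²·(1 − n/N)·s²/n.
f = 3197/19260 = 0.16599169; Var(ȳ) = 0.83400831·2039/3197 = 0.53191834.
Var(Ŷ) = 19260² · 0.53191834 = 1.9731383 × 10^8.
SE(Ŷ) = √(1.9731383 × 10^8) = 14046.8.

14046.8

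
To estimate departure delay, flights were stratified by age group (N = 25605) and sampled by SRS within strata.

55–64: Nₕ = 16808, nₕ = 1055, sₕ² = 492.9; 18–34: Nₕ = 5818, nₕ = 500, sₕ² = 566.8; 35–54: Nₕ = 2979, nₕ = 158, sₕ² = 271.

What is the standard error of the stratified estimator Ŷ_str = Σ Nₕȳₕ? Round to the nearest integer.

Var(Ŷ_str) = Σₕ Nₕ²(1 − fₕ)sₕ²/nₕ.
55–64: 16808²·(1 − 1055/16808)·492.9/1055 = 1.2370455 × 10^8.
18–34: 5818²·(1 − 500/5818)·566.8/500 = 3.5073725 × 10^7.
35–54: 2979²·(1 − 158/2979)·271/158 = 1.4414042 × 10^7.
Sum = 1.7319232 × 10^8.
SE = √(1.7319232 × 10^8) = 13160.

13160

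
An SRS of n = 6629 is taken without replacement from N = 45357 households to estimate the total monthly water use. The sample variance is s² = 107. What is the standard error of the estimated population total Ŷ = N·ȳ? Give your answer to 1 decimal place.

Var(Ŷ) = N²·Var(ȳ) = N²·(1 − n/N)·s²/n.
f = 6629/45357 = 0.14615164; Var(ȳ) = 0.85384836·107/6629 = 0.013782135.
Var(Ŷ) = 45357² · 0.013782135 = 2.83534 × 10^7.
SE(Ŷ) = √(2.83534 × 10^7) = 5324.8.

5324.8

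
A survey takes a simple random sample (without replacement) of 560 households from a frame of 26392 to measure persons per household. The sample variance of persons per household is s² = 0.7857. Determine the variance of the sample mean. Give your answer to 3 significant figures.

Under SRS without replacement, Var(ȳ) = (1 − f)·s²/n with f = n/N = 560/26392 = 0.02121855.
Var(ȳ) = (1 − 0.02121855)·0.7857/560 = 0.97878145·0.0014030357 = 0.0013732653.

0.00137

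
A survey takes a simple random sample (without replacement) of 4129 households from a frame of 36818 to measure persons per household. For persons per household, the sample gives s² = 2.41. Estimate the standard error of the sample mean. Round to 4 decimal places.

Under SRS without replacement, Var(ȳ) = (1 − f)·s²/n with f = n/N = 4129/36818 = 0.11214623.
Var(ȳ) = (1 − 0.11214623)·2.41/4129 = 0.88785377·5.8367643 × 10^-4 = 5.1821932 × 10^-4.
SE(ȳ) = √(5.1821932 × 10^-4) = 0.0228.

0.0228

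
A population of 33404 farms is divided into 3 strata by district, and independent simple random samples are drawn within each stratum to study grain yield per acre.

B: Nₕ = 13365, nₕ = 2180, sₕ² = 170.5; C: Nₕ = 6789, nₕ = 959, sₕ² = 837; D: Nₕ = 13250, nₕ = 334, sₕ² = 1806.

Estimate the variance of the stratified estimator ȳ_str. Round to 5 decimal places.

0.87075

Var(ȳ_str) = Σₕ Wₕ²(1 − fₕ)sₕ²/nₕ with Wₕ = Nₕ/N, N = 33404.
B: Wₕ = 0.40010178; term = 0.40010178²·(1 − 0.16311261)·170.5/2180 = 0.01047794.
C: Wₕ = 0.20323913; term = 0.20323913²·(1 − 0.14125792)·837/959 = 0.03095881.
D: Wₕ = 0.39665908; term = 0.39665908²·(1 − 0.02520755)·1806/334 = 0.82931256.
Sum = 0.87074931.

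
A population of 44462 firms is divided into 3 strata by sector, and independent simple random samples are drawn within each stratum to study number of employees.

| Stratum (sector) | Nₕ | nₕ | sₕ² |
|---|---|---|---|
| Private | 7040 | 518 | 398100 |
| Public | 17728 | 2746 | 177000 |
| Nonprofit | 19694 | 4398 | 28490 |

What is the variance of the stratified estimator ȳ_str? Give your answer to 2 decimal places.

27.50

Var(ȳ_str) = Σₕ Wₕ²(1 − fₕ)sₕ²/nₕ with Wₕ = Nₕ/N, N = 44462.
Private: Wₕ = 0.15833746; term = 0.15833746²·(1 − 0.07357955)·398100/518 = 17.849986.
Public: Wₕ = 0.39872250; term = 0.39872250²·(1 − 0.15489621)·177000/2746 = 8.6601274.
Nonprofit: Wₕ = 0.44294004; term = 0.44294004²·(1 − 0.22331675)·28490/4398 = 0.98712248.
Sum = 27.497236.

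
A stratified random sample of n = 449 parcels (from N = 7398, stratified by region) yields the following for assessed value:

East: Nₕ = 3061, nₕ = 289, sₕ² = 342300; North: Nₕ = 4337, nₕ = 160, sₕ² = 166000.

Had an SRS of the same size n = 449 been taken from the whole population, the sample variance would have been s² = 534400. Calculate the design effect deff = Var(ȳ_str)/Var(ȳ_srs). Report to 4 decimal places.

0.4714

Var(ȳ_str) = Σ Wₕ²(1−fₕ)sₕ²/nₕ with Wₕ = Nₕ/7398:
  East: (3061/7398)²·(1−289/3061)·342300/289 = 183.62718
  North: (4337/7398)²·(1−160/4337)·166000/160 = 343.41033
  → Var(ȳ_str) = 527.03751.
Var(ȳ_srs) = (1 − 449/7398)·534400/449 = 1117.9647.
deff = 527.03751 / 1117.9647 = 0.4714.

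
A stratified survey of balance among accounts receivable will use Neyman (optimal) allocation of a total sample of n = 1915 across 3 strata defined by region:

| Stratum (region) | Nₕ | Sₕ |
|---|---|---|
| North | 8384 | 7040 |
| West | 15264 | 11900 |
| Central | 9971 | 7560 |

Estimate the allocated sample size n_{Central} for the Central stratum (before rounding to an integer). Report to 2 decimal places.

456.75

Neyman allocation: nₕ = n·NₕSₕ / Σⱼ NⱼSⱼ.
Σ NⱼSⱼ = 8384·7040 + 15264·11900 + 9971·7560 = 3.1604572 × 10^8.
n_{Central} = 1915·9971·7560 / (3.1604572 × 10^8) = 456.75.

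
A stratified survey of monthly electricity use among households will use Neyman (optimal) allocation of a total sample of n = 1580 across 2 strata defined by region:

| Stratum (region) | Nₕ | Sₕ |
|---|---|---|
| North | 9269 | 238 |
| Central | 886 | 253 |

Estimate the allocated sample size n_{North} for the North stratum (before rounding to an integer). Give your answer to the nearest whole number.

1434

Neyman allocation: nₕ = n·NₕSₕ / Σⱼ NⱼSⱼ.
Σ NⱼSⱼ = 9269·238 + 886·253 = 2.43018 × 10^6.
n_{North} = 1580·9269·238 / (2.43018 × 10^6) = 1434.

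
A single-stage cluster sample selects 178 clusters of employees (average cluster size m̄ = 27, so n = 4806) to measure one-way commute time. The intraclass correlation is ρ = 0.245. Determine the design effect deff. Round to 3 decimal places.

7.370

deff = 1 + (27 − 1)·0.245 = 1 + 6.37 = 7.37.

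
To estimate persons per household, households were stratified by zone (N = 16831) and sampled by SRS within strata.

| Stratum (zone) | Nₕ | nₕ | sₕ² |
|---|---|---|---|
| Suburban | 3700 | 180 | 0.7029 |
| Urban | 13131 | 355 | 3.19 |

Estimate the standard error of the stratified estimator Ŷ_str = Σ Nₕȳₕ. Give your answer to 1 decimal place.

Var(Ŷ_str) = Σₕ Nₕ²(1 − fₕ)sₕ²/nₕ.
Suburban: 3700²·(1 − 180/3700)·0.7029/180 = 50858.72.
Urban: 13131²·(1 − 355/13131)·3.19/355 = 1.5074921 × 10^6.
Sum = 1.5583508 × 10^6.
SE = √(1.5583508 × 10^6) = 1248.3.

1248.3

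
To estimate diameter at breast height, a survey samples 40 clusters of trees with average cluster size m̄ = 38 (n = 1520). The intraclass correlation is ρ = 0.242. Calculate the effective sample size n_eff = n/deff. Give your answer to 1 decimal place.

deff = 1 + (38 − 1)·0.242 = 1 + 8.954 = 9.954.
n_eff = 1520 / 9.954 = 152.7.

152.7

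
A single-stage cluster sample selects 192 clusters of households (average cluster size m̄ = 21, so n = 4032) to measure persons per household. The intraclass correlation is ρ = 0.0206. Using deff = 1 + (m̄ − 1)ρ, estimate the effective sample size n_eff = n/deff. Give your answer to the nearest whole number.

2856

deff = 1 + (21 − 1)·0.0206 = 1 + 0.412 = 1.412.
n_eff = 4032 / 1.412 = 2856.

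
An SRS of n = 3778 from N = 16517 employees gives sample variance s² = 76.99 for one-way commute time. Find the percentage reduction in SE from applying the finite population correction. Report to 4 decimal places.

12.1783

f = n/N = 3778/16517 = 0.22873403.
SE_no-fpc = √(s²/n) = 0.14275331; SE_fpc = √((1−f)s²/n) = 0.12536845.
Ratio = √(1−f) = 0.87821749. Reduction = 100·(1 − 0.87821749) = 12.1783%.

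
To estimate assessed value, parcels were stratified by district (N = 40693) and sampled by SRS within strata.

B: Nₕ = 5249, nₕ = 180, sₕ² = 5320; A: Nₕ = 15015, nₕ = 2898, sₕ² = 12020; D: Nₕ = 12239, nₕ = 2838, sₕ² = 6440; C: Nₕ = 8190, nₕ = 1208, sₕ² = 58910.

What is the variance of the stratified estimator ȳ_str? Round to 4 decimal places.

Var(ȳ_str) = Σₕ Wₕ²(1 − fₕ)sₕ²/nₕ with Wₕ = Nₕ/N, N = 40693.
B: Wₕ = 0.12899024; term = 0.12899024²·(1 − 0.03429225)·5320/180 = 0.47489607.
A: Wₕ = 0.36898238; term = 0.36898238²·(1 − 0.19300699)·12020/2898 = 0.45570848.
D: Wₕ = 0.30076426; term = 0.30076426²·(1 − 0.23188169)·6440/2838 = 0.15767181.
C: Wₕ = 0.20126312; term = 0.20126312²·(1 − 0.14749695)·58910/1208 = 1.6840168.
Sum = 2.7722932.

2.7723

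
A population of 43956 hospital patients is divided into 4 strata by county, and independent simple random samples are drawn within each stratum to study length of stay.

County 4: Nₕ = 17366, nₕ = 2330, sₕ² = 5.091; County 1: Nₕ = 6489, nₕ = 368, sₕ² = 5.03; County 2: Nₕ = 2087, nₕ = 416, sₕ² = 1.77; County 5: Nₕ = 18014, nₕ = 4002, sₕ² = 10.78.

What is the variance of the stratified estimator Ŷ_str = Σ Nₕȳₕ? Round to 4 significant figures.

Var(Ŷ_str) = Σₕ Nₕ²(1 − fₕ)sₕ²/nₕ.
County 4: 17366²·(1 − 2330/17366)·5.091/2330 = 570531.06.
County 1: 6489²·(1 − 368/6489)·5.03/368 = 542900.6.
County 2: 2087²·(1 − 416/2087)·1.77/416 = 14838.118.
County 5: 18014²·(1 − 4002/18014)·10.78/4002 = 679910.84.
Sum = 1.8081806 × 10^6.

1.808 × 10^6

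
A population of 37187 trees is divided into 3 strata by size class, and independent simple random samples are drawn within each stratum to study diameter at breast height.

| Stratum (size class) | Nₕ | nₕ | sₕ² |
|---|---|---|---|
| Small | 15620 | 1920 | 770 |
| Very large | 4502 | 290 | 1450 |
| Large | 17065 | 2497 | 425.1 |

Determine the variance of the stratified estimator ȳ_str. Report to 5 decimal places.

0.16123

Var(ȳ_str) = Σₕ Wₕ²(1 − fₕ)sₕ²/nₕ with Wₕ = Nₕ/N, N = 37187.
Small: Wₕ = 0.42003926; term = 0.42003926²·(1 − 0.12291933)·770/1920 = 0.062059576.
Very large: Wₕ = 0.12106381; term = 0.12106381²·(1 − 0.06441582)·1450/290 = 0.068561699.
Large: Wₕ = 0.45889693; term = 0.45889693²·(1 − 0.14632288)·425.1/2497 = 0.03060529.
Sum = 0.16122657.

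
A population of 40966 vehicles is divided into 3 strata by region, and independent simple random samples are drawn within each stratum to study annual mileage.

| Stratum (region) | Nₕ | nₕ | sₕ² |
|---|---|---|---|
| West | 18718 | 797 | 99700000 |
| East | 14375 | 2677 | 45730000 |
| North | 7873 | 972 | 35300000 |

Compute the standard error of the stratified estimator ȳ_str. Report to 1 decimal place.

167.0

Var(ȳ_str) = Σₕ Wₕ²(1 − fₕ)sₕ²/nₕ with Wₕ = Nₕ/N, N = 40966.
West: Wₕ = 0.45691549; term = 0.45691549²·(1 − 0.04257934)·99700000/797 = 25004.11.
East: Wₕ = 0.35090075; term = 0.35090075²·(1 − 0.18622609)·45730000/2677 = 1711.6903.
North: Wₕ = 0.19218376; term = 0.19218376²·(1 − 0.12345993)·35300000/972 = 1175.7462.
Sum = 27891.547.
SE = √(27891.547) = 167.0.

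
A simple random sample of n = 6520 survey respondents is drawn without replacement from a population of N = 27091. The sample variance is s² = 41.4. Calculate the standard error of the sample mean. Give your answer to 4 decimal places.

Under SRS without replacement, Var(ȳ) = (1 − f)·s²/n with f = n/N = 6520/27091 = 0.24067033.
Var(ȳ) = (1 − 0.24067033)·41.4/6520 = 0.75932967·0.0063496933 = 0.0048215105.
SE(ȳ) = √(0.0048215105) = 0.0694.

0.0694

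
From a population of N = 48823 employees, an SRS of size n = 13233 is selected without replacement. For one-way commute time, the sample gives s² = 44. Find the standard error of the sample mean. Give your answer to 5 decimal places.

0.04923

Under SRS without replacement, Var(ȳ) = (1 − f)·s²/n with f = n/N = 13233/48823 = 0.27104029.
Var(ȳ) = (1 − 0.27104029)·44/13233 = 0.72895971·0.0033250208 = 0.0024238062.
SE(ȳ) = √(0.0024238062) = 0.04923.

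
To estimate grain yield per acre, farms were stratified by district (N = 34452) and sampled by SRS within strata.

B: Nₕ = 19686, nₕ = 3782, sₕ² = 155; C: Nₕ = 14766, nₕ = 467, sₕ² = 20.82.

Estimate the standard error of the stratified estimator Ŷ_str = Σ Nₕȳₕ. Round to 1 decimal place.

4716.4

Var(Ŷ_str) = Σₕ Nₕ²(1 − fₕ)sₕ²/nₕ.
B: 19686²·(1 − 3782/19686)·155/3782 = 1.2831399 × 10^7.
C: 14766²·(1 − 467/14766)·20.82/467 = 9.4130936 × 10^6.
Sum = 2.2244493 × 10^7.
SE = √(2.2244493 × 10^7) = 4716.4.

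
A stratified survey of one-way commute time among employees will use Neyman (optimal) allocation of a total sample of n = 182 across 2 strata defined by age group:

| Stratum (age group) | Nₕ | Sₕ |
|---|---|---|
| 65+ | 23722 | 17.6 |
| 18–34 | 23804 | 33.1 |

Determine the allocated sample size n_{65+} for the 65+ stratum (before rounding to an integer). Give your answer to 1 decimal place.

Neyman allocation: nₕ = n·NₕSₕ / Σⱼ NⱼSⱼ.
Σ NⱼSⱼ = 23722·17.6 + 23804·33.1 = 1.2054196 × 10^6.
n_{65+} = 182·23722·17.6 / (1.2054196 × 10^6) = 63.0.

63.0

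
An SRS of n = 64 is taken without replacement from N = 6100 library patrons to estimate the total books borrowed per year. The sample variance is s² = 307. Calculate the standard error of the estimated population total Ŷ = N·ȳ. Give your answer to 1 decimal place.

Var(Ŷ) = N²·Var(ȳ) = N²·(1 − n/N)·s²/n.
f = 64/6100 = 0.01049180; Var(ȳ) = 0.98950820·307/64 = 4.7465471.
Var(Ŷ) = 6100² · 4.7465471 = 1.7661902 × 10^8.
SE(Ŷ) = √(1.7661902 × 10^8) = 13289.8.

13289.8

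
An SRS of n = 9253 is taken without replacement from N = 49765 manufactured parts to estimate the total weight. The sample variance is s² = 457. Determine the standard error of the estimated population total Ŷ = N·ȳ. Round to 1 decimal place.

9978.6

Var(Ŷ) = N²·Var(ȳ) = N²·(1 − n/N)·s²/n.
f = 9253/49765 = 0.18593389; Var(ȳ) = 0.81406611·457/9253 = 0.040206226.
Var(Ŷ) = 49765² · 0.040206226 = 9.9572939 × 10^7.
SE(Ŷ) = √(9.9572939 × 10^7) = 9978.6.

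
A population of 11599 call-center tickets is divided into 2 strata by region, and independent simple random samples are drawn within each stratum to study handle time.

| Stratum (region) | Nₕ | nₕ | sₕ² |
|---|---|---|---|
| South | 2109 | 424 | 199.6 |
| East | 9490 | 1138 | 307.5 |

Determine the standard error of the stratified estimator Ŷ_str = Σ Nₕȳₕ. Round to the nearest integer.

4805

Var(Ŷ_str) = Σₕ Nₕ²(1 − fₕ)sₕ²/nₕ.
South: 2109²·(1 − 424/2109)·199.6/424 = 1.6729046 × 10^6.
East: 9490²·(1 − 1138/9490)·307.5/1138 = 2.1417045 × 10^7.
Sum = 2.308995 × 10^7.
SE = √(2.308995 × 10^7) = 4805.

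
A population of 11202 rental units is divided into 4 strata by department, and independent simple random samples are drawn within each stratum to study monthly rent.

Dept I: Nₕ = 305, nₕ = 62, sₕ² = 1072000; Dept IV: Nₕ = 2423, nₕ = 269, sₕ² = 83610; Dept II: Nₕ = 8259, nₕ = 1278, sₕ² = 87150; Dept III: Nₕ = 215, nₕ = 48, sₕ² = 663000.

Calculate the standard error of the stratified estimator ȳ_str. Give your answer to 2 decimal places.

7.64

Var(ȳ_str) = Σₕ Wₕ²(1 − fₕ)sₕ²/nₕ with Wₕ = Nₕ/N, N = 11202.
Dept I: Wₕ = 0.02722728; term = 0.02722728²·(1 − 0.20327869)·1072000/62 = 10.212171.
Dept IV: Wₕ = 0.21630066; term = 0.21630066²·(1 − 0.11101940)·83610/269 = 12.927481.
Dept II: Wₕ = 0.73727906; term = 0.73727906²·(1 − 0.15474028)·87150/1278 = 31.332172.
Dept III: Wₕ = 0.01919300; term = 0.01919300²·(1 − 0.22325581)·663000/48 = 3.9521743.
Sum = 58.423998.
SE = √(58.423998) = 7.64.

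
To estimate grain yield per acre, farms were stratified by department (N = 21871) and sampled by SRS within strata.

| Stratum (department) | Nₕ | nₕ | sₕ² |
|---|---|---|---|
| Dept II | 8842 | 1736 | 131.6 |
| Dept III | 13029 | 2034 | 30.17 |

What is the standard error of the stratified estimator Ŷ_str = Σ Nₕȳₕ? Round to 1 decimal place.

Var(Ŷ_str) = Σₕ Nₕ²(1 − fₕ)sₕ²/nₕ.
Dept II: 8842²·(1 − 1736/8842)·131.6/1736 = 4.7630143 × 10^6.
Dept III: 13029²·(1 − 2034/13029)·30.17/2034 = 2.1248618 × 10^6.
Sum = 6.8878761 × 10^6.
SE = √(6.8878761 × 10^6) = 2624.5.

2624.5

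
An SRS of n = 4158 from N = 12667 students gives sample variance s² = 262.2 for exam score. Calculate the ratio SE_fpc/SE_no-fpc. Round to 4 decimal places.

f = n/N = 4158/12667 = 0.32825452.
SE_no-fpc = √(s²/n) = 0.25111584; SE_fpc = √((1−f)s²/n) = 0.20581474.
Ratio = √(1−f) = 0.81960081.

0.8196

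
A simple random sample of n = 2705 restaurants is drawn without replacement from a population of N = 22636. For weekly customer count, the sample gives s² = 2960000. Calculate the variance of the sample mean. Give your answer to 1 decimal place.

Under SRS without replacement, Var(ȳ) = (1 − f)·s²/n with f = n/N = 2705/22636 = 0.11949991.
Var(ȳ) = (1 − 0.11949991)·2960000/2705 = 0.88050009·1094.2699 = 963.50472.

963.5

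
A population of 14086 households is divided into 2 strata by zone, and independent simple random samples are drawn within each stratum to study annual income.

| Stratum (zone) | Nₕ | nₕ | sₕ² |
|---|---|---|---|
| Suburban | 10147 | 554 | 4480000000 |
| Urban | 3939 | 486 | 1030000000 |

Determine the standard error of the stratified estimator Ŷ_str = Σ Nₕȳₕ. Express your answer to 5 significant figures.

Var(Ŷ_str) = Σₕ Nₕ²(1 − fₕ)sₕ²/nₕ.
Suburban: 10147²·(1 − 554/10147)·4480000000/554 = 7.8715517 × 10^14.
Urban: 3939²·(1 − 486/3939)·1030000000/486 = 2.8825942 × 10^13.
Sum = 8.1598111 × 10^14.
SE = √(8.1598111 × 10^14) = 2.8565 × 10^7.

2.8565 × 10^7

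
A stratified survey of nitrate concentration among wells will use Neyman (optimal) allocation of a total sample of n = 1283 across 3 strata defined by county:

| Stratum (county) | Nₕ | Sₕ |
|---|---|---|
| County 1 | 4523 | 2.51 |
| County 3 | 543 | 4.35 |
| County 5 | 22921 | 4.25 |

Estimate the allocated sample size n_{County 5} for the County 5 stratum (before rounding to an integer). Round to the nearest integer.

1125

Neyman allocation: nₕ = n·NₕSₕ / Σⱼ NⱼSⱼ.
Σ NⱼSⱼ = 4523·2.51 + 543·4.35 + 22921·4.25 = 111129.03.
n_{County 5} = 1283·22921·4.25 / 111129.03 = 1125.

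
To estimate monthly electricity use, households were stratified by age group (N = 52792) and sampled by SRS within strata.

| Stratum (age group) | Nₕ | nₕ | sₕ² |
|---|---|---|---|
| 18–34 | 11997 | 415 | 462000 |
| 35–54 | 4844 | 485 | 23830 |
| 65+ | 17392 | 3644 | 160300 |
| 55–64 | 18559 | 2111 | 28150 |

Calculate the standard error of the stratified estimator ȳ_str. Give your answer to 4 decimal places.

Var(ȳ_str) = Σₕ Wₕ²(1 − fₕ)sₕ²/nₕ with Wₕ = Nₕ/N, N = 52792.
18–34: Wₕ = 0.22725034; term = 0.22725034²·(1 − 0.03459198)·462000/415 = 55.502669.
35–54: Wₕ = 0.09175633; term = 0.09175633²·(1 − 0.10012386)·23830/485 = 0.37225203.
65+: Wₕ = 0.32944386; term = 0.32944386²·(1 − 0.20952162)·160300/3644 = 3.7740528.
55–64: Wₕ = 0.35154948; term = 0.35154948²·(1 − 0.11374535)·28150/2111 = 1.4605674.
Sum = 61.109541.
SE = √(61.109541) = 7.8173.

7.8173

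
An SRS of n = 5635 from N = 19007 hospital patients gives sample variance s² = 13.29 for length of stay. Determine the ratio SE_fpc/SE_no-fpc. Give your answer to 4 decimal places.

0.8388

f = n/N = 5635/19007 = 0.29646972.
SE_no-fpc = √(s²/n) = 0.048564121; SE_fpc = √((1−f)s²/n) = 0.040733988.
Ratio = √(1−f) = 0.83876712.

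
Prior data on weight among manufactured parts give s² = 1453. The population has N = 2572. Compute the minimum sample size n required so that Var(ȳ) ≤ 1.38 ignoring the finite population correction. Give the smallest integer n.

Without fpc, n₀ = s²/D = 1453/1.38 = 1052.8986.
Rounding up, n = 1053.

1053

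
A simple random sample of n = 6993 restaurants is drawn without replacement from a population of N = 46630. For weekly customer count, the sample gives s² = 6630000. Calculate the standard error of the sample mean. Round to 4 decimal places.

Under SRS without replacement, Var(ȳ) = (1 − f)·s²/n with f = n/N = 6993/46630 = 0.14996783.
Var(ȳ) = (1 − 0.14996783)·6630000/6993 = 0.85003217·948.09095 = 805.9078.
SE(ȳ) = √(805.9078) = 28.3885.

28.3885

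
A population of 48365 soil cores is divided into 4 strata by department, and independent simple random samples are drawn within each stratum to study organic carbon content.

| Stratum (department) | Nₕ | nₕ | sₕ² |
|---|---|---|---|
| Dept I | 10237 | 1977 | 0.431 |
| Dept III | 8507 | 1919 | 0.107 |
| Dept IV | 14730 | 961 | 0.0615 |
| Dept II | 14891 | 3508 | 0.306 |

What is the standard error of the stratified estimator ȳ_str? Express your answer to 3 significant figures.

0.00459

Var(ȳ_str) = Σₕ Wₕ²(1 − fₕ)sₕ²/nₕ with Wₕ = Nₕ/N, N = 48365.
Dept I: Wₕ = 0.21166133; term = 0.21166133²·(1 − 0.19312299)·0.431/1977 = 7.8806305 × 10^-6.
Dept III: Wₕ = 0.17589166; term = 0.17589166²·(1 − 0.22557893)·0.107/1919 = 1.3359077 × 10^-6.
Dept IV: Wₕ = 0.30455908; term = 0.30455908²·(1 − 0.06524100)·0.0615/961 = 5.5487415 × 10^-6.
Dept II: Wₕ = 0.30788794; term = 0.30788794²·(1 − 0.23557854)·0.306/3508 = 6.3209166 × 10^-6.
Sum = 2.1086196 × 10^-5.
SE = √(2.1086196 × 10^-5) = 0.00459.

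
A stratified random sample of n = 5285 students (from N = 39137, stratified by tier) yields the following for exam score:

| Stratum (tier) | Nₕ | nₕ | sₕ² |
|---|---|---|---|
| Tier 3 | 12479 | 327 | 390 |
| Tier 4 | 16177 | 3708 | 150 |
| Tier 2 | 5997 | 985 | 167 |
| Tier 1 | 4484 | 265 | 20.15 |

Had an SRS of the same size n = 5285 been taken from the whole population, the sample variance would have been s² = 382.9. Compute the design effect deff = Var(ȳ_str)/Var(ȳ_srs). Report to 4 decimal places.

Var(ȳ_str) = Σ Wₕ²(1−fₕ)sₕ²/nₕ with Wₕ = Nₕ/39137:
  Tier 3: (12479/39137)²·(1−327/12479)·390/327 = 0.11807809
  Tier 4: (16177/39137)²·(1−3708/16177)·150/3708 = 0.0053272868
  Tier 2: (5997/39137)²·(1−985/5997)·167/985 = 0.0033269807
  Tier 1: (4484/39137)²·(1−265/4484)·20.15/265 = 9.3913763 × 10^-4
  → Var(ȳ_str) = 0.1276715.
Var(ȳ_srs) = (1 − 5285/39137)·382.9/5285 = 0.06266675.
deff = 0.1276715 / 0.06266675 = 2.0373.

2.0373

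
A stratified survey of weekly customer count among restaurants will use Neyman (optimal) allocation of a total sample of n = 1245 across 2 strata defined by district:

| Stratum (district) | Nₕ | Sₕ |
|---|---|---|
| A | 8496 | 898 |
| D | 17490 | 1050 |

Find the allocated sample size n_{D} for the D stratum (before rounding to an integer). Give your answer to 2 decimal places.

879.58

Neyman allocation: nₕ = n·NₕSₕ / Σⱼ NⱼSⱼ.
Σ NⱼSⱼ = 8496·898 + 17490·1050 = 2.5993908 × 10^7.
n_{D} = 1245·17490·1050 / (2.5993908 × 10^7) = 879.58.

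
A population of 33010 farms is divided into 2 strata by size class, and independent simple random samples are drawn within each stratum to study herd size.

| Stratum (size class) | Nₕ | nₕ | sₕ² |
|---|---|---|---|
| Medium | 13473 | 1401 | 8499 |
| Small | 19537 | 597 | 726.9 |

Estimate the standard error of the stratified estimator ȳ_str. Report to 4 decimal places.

Var(ȳ_str) = Σₕ Wₕ²(1 − fₕ)sₕ²/nₕ with Wₕ = Nₕ/N, N = 33010.
Medium: Wₕ = 0.40814905; term = 0.40814905²·(1 − 0.10398575)·8499/1401 = 0.90548692.
Small: Wₕ = 0.59185095; term = 0.59185095²·(1 − 0.03055740)·726.9/597 = 0.41347299.
Sum = 1.3189599.
SE = √(1.3189599) = 1.1485.

1.1485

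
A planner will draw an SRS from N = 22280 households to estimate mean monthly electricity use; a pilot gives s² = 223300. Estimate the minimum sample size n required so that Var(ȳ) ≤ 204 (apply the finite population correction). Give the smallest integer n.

1044

Without fpc, n₀ = s²/D = 223300/204 = 1094.6078.
With fpc, (1 − n/N)·s²/n ≤ D requires n ≥ n₀/(1 + n₀/N) = 1094.6078/(1 + 1094.6078/22280) = 1043.3485.
Rounding up, n = 1044.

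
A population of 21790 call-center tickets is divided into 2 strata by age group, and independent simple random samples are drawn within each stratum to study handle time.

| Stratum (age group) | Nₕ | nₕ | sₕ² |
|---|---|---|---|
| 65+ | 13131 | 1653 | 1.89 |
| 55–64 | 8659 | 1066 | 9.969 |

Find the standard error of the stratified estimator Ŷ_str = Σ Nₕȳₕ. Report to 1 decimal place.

887.2

Var(Ŷ_str) = Σₕ Nₕ²(1 − fₕ)sₕ²/nₕ.
65+: 13131²·(1 − 1653/13131)·1.89/1653 = 172326.86.
55–64: 8659²·(1 − 1066/8659)·9.969/1066 = 614858.99.
Sum = 787185.85.
SE = √(787185.85) = 887.2.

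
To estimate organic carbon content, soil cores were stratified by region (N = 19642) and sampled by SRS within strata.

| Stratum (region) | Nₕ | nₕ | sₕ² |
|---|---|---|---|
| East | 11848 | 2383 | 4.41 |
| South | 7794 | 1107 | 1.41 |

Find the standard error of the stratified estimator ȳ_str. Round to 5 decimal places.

0.02665

Var(ȳ_str) = Σₕ Wₕ²(1 − fₕ)sₕ²/nₕ with Wₕ = Nₕ/N, N = 19642.
East: Wₕ = 0.60319723; term = 0.60319723²·(1 − 0.20113099)·4.41/2383 = 5.3790898 × 10^-4.
South: Wₕ = 0.39680277; term = 0.39680277²·(1 − 0.14203233)·1.41/1107 = 1.7206471 × 10^-4.
Sum = 7.0997369 × 10^-4.
SE = √(7.0997369 × 10^-4) = 0.02665.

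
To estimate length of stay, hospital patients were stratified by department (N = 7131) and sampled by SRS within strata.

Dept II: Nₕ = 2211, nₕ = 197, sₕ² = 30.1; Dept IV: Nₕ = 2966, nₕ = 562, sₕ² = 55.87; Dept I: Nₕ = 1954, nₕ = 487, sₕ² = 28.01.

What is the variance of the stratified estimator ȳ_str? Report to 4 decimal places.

Var(ȳ_str) = Σₕ Wₕ²(1 − fₕ)sₕ²/nₕ with Wₕ = Nₕ/N, N = 7131.
Dept II: Wₕ = 0.31005469; term = 0.31005469²·(1 − 0.08909995)·30.1/197 = 0.013379738.
Dept IV: Wₕ = 0.41593044; term = 0.41593044²·(1 − 0.18948078)·55.87/562 = 0.013939497.
Dept I: Wₕ = 0.27401486; term = 0.27401486²·(1 − 0.24923234)·28.01/487 = 0.0032421862.
Sum = 0.030561421.

0.0306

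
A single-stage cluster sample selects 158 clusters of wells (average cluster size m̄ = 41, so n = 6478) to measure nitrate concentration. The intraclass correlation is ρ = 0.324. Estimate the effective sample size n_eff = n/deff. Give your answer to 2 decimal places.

464.04

deff = 1 + (41 − 1)·0.324 = 1 + 12.96 = 13.96.
n_eff = 6478 / 13.96 = 464.04.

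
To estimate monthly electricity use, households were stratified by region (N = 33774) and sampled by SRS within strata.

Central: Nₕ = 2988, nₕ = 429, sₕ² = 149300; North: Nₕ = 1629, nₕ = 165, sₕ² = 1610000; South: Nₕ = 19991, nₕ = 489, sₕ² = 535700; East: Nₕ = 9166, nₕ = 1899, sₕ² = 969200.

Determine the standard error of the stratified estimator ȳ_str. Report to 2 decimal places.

Var(ȳ_str) = Σₕ Wₕ²(1 − fₕ)sₕ²/nₕ with Wₕ = Nₕ/N, N = 33774.
Central: Wₕ = 0.08847042; term = 0.08847042²·(1 − 0.14357430)·149300/429 = 2.3328585.
North: Wₕ = 0.04823237; term = 0.04823237²·(1 − 0.10128913)·1610000/165 = 20.400419.
South: Wₕ = 0.59190502; term = 0.59190502²·(1 − 0.02446101)·535700/489 = 374.42209.
East: Wₕ = 0.27139220; term = 0.27139220²·(1 − 0.20717870)·969200/1899 = 29.802895.
Sum = 426.95826.
SE = √(426.95826) = 20.66.

20.66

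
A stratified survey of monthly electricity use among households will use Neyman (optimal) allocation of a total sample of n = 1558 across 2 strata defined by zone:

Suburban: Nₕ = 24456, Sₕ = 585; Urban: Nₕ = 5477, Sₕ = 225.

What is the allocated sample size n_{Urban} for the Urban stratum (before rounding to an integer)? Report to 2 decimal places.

Neyman allocation: nₕ = n·NₕSₕ / Σⱼ NⱼSⱼ.
Σ NⱼSⱼ = 24456·585 + 5477·225 = 1.5539085 × 10^7.
n_{Urban} = 1558·5477·225 / (1.5539085 × 10^7) = 123.56.

123.56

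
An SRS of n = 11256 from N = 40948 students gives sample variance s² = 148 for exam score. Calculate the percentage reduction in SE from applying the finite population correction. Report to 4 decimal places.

14.8463

f = n/N = 11256/40948 = 0.27488522.
SE_no-fpc = √(s²/n) = 0.1146671; SE_fpc = √((1−f)s²/n) = 0.097643243.
Ratio = √(1−f) = 0.85153672. Reduction = 100·(1 − 0.85153672) = 14.8463%.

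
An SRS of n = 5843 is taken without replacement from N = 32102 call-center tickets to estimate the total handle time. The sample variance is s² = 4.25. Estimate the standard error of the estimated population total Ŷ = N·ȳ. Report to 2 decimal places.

783.04

Var(Ŷ) = N²·Var(ȳ) = N²·(1 − n/N)·s²/n.
f = 5843/32102 = 0.18201358; Var(ȳ) = 0.81798642·4.25/5843 = 5.9497557 × 10^-4.
Var(Ŷ) = 32102² · (5.9497557 × 10^-4) = 613145.17.
SE(Ŷ) = √(613145.17) = 783.04.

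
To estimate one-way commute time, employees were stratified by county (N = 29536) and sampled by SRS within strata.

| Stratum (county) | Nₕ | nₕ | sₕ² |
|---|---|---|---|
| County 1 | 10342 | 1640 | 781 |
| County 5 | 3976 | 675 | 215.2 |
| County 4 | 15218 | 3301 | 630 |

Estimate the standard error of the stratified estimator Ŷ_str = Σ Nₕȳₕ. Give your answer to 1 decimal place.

9036.2

Var(Ŷ_str) = Σₕ Nₕ²(1 − fₕ)sₕ²/nₕ.
County 1: 10342²·(1 − 1640/10342)·781/1640 = 4.2857891 × 10^7.
County 5: 3976²·(1 − 675/3976)·215.2/675 = 4.184373 × 10^6.
County 4: 15218²·(1 − 3301/15218)·630/3301 = 3.461143 × 10^7.
Sum = 8.1653694 × 10^7.
SE = √(8.1653694 × 10^7) = 9036.2.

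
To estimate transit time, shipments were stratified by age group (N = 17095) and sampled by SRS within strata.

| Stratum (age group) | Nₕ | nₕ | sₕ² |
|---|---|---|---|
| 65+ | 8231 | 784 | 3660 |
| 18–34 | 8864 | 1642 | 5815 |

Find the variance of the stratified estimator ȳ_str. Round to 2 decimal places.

Var(ȳ_str) = Σₕ Wₕ²(1 − fₕ)sₕ²/nₕ with Wₕ = Nₕ/N, N = 17095.
65+: Wₕ = 0.48148581; term = 0.48148581²·(1 − 0.09524967)·3660/784 = 0.97917602.
18–34: Wₕ = 0.51851419; term = 0.51851419²·(1 − 0.18524368)·5815/1642 = 0.77575679.
Sum = 1.7549328.

1.75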